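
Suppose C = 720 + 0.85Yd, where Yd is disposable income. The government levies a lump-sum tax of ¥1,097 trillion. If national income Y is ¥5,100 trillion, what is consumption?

Yd = Y − T = 5100 − 1097 = 4003
C = 720 + 0.85(4003) = 720 + 3402.55 = 4122.55

C = 4122.55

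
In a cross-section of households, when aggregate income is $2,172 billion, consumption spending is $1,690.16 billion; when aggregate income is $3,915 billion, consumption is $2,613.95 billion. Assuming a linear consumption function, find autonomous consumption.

MPC = ΔC/ΔY = (2613.95 − 1690.16)/(3915 − 2172) = 923.79/1743 = 0.53
a = C − MPC·Y = 1690.16 − 0.53(2172) = 1690.16 − 1151.16 = 539

a = 539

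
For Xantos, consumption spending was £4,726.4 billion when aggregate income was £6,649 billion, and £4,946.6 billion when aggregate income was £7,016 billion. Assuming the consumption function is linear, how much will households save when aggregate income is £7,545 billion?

MPC = (4946.6 − 4726.4)/(7016 − 6649) = 220.2/367 = 0.6
a = 4726.4 − 0.6(6649) = 4726.4 − 3989.4 = 737
C = 737 + 0.6(7545) = 5264
S = 7545 − 5264 = 2281

S = 2281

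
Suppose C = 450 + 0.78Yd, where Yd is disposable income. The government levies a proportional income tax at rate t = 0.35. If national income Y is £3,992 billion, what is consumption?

C = 2473.944

Yd = (1 − 0.35)(3992) = 0.65(3992) = 2594.8
C = 450 + 0.78(2594.8) = 450 + 2023.944 = 2473.944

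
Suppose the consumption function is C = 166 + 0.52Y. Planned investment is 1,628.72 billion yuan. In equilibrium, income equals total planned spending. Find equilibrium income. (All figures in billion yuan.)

Y = C + I = 166 + 0.52Y + 1628.72
Y − 0.52Y = 1794.72
0.48Y = 1794.72, so Y = 1794.72/0.48 = 3739

Y = 3739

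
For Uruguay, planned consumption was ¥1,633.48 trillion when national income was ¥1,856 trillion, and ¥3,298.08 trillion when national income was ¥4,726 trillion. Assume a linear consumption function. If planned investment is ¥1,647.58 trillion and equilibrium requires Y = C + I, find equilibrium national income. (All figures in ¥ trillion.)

Y = 5249

MPC = (3298.08 − 1633.48)/(4726 − 1856) = 1664.6/2870 = 0.58
a = 1633.48 − 0.58(1856) = 557
Equilibrium: Y = 557 + 0.58Y + 1647.58
0.42Y = 2204.58, so Y = 2204.58/0.42 = 5249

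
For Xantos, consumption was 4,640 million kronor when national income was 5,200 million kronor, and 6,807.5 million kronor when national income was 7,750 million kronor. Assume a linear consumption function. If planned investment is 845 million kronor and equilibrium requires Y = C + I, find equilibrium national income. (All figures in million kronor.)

MPC = (6807.5 − 4640)/(7750 − 5200) = 2167.5/2550 = 0.85
a = 4640 − 0.85(5200) = 220
Equilibrium: Y = 220 + 0.85Y + 845
0.15Y = 1065, so Y = 1065/0.15 = 7100

Y = 7100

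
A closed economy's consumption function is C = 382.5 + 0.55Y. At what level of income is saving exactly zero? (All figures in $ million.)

At break-even, C = Y: 382.5 + 0.55Y = Y
0.45Y = 382.5, so Y = 382.5/0.45 = 850

Y = 850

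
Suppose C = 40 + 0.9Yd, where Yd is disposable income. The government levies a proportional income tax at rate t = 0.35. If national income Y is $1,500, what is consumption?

C = 917.5

Yd = (1 − 0.35)(1500) = 0.65(1500) = 975
C = 40 + 0.9(975) = 40 + 877.5 = 917.5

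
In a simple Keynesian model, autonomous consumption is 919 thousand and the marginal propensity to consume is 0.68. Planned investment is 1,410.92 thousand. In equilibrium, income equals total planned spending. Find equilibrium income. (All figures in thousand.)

Y = 7281

Y = C + I = 919 + 0.68Y + 1410.92
Y − 0.68Y = 2329.92
0.32Y = 2329.92, so Y = 2329.92/0.32 = 7281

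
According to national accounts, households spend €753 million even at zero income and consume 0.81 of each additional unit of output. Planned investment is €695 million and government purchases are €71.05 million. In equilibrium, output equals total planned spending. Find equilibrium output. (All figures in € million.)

Y = 7995

Y = C + I + G = 753 + 0.81Y + 695 + 71.05
Y − 0.81Y = 1519.05
0.19Y = 1519.05, so Y = 1519.05/0.19 = 7995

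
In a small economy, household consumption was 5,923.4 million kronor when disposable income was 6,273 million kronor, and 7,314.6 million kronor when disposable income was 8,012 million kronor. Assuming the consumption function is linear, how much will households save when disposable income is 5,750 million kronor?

S = 245

MPC = (7314.6 − 5923.4)/(8012 − 6273) = 1391.2/1739 = 0.8
a = 5923.4 − 0.8(6273) = 5923.4 − 5018.4 = 905
C = 905 + 0.8(5750) = 5505
S = 5750 − 5505 = 245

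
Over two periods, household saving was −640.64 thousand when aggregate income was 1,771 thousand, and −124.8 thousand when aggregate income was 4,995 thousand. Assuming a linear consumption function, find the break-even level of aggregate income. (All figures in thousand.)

MPS = ΔS/ΔY = (-124.8 − (-640.64))/(4995 − 1771) = 515.84/3224 = 0.16
MPC = 1 − MPS = 0.84
From S(1771) = -640.64: −a + 0.16(1771) = -640.64, so a = 283.36 − (-640.64) = 924
Break-even (S = 0): Y = a/MPS = 924/0.16 = 5775

Y = 5775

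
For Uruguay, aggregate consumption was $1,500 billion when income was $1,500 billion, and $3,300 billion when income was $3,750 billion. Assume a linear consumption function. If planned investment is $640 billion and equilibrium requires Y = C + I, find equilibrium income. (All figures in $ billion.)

MPC = (3300 − 1500)/(3750 − 1500) = 1800/2250 = 0.8
a = 1500 − 0.8(1500) = 300
Equilibrium: Y = 300 + 0.8Y + 640
0.2Y = 940, so Y = 940/0.2 = 4700

Y = 4700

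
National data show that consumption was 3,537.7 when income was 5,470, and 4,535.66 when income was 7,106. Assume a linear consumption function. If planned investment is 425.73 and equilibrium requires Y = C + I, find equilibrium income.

Y = 1607

MPC = (4535.66 − 3537.7)/(7106 − 5470) = 997.96/1636 = 0.61
a = 3537.7 − 0.61(5470) = 201
Equilibrium: Y = 201 + 0.61Y + 425.73
0.39Y = 626.73, so Y = 626.73/0.39 = 1607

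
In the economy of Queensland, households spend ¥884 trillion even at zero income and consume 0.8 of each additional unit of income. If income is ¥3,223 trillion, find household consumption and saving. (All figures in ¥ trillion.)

C = 3462.4; S = -239.4

C = 884 + 0.8(3223) = 884 + 2578.4 = 3462.4
S = Y − C = 3223 − 3462.4 = -239.4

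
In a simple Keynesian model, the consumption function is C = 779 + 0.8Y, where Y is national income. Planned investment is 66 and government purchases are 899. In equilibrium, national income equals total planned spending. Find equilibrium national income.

Y = 8720

Y = C + I + G = 779 + 0.8Y + 66 + 899
Y − 0.8Y = 1744
0.2Y = 1744, so Y = 1744/0.2 = 8720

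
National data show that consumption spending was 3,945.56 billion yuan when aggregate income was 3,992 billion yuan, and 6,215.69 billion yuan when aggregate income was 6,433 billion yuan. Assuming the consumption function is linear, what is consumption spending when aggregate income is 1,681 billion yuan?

C = 1796.33

MPC = (6215.69 − 3945.56)/(6433 − 3992) = 2270.13/2441 = 0.93
a = 3945.56 − 0.93(3992) = 3945.56 − 3712.56 = 233
C = 233 + 0.93(1681) = 233 + 1563.33 = 1796.33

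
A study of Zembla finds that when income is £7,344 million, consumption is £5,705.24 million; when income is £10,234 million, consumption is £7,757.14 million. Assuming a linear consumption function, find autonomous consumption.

MPC = ΔC/ΔY = (7757.14 − 5705.24)/(10234 − 7344) = 2051.9/2890 = 0.71
a = C − MPC·Y = 5705.24 − 0.71(7344) = 5705.24 − 5214.24 = 491

a = 491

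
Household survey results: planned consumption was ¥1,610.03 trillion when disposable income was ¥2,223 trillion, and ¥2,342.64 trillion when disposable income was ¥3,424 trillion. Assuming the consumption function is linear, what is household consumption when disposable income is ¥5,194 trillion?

MPC = (2342.64 − 1610.03)/(3424 − 2223) = 732.61/1201 = 0.61
a = 1610.03 − 0.61(2223) = 1610.03 − 1356.03 = 254
C = 254 + 0.61(5194) = 254 + 3168.34 = 3422.34

C = 3422.34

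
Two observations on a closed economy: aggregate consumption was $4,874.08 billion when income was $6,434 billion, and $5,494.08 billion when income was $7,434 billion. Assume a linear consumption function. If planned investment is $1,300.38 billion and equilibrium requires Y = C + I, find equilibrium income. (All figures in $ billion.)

Y = 5751

MPC = (5494.08 − 4874.08)/(7434 − 6434) = 620/1000 = 0.62
a = 4874.08 − 0.62(6434) = 885
Equilibrium: Y = 885 + 0.62Y + 1300.38
0.38Y = 2185.38, so Y = 2185.38/0.38 = 5751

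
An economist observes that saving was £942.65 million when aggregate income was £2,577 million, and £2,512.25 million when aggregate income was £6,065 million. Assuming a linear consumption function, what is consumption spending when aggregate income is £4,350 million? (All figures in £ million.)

C = 2609.5

MPS = ΔS/ΔY = (2512.25 − 942.65)/(6065 − 2577) = 1569.6/3488 = 0.45
MPC = 1 − MPS = 0.55
Autonomous saving = 942.65 − 0.45(2577) = -217, so a = 217
C = 217 + 0.55(4350) = 217 + 2392.5 = 2609.5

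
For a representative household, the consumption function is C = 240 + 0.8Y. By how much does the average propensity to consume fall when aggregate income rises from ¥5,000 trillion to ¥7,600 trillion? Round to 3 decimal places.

At Y = 5000: C = 240 + 0.8(5000) = 4240, APC = 4240/5000 = 0.8480
At Y = 7600: C = 6320, APC = 6320/7600 = 0.8316
Fall in APC = 0.8480 − 0.8316 = 0.0164 ≈ 0.016

ΔAPC = 0.016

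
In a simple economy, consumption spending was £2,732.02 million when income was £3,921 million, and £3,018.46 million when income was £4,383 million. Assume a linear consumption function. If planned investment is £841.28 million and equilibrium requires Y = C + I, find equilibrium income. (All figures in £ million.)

Y = 3006

MPC = (3018.46 − 2732.02)/(4383 − 3921) = 286.44/462 = 0.62
a = 2732.02 − 0.62(3921) = 301
Equilibrium: Y = 301 + 0.62Y + 841.28
0.38Y = 1142.28, so Y = 1142.28/0.38 = 3006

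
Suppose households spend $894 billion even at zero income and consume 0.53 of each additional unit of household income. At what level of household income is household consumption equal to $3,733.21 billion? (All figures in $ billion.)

Y = 5357

894 + 0.53Y = 3733.21
0.53Y = 2839.21, so Y = 2839.21/0.53 = 5357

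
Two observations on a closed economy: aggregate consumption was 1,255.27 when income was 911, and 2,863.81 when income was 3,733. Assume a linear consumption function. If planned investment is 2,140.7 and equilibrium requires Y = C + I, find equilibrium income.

MPC = (2863.81 − 1255.27)/(3733 − 911) = 1608.54/2822 = 0.57
a = 1255.27 − 0.57(911) = 736
Equilibrium: Y = 736 + 0.57Y + 2140.7
0.43Y = 2876.7, so Y = 2876.7/0.43 = 6690

Y = 6690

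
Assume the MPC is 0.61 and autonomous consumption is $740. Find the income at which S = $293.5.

S = Y − C = -740 + 0.39Y
-740 + 0.39Y = 293.5, so 0.39Y = 1033.5 and Y = 2650

Y = 2650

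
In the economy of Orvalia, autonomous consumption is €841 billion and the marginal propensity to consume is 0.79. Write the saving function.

S = -841 + 0.21Y

S = Y − C = Y − (841 + 0.79Y) = -841 + (1 − 0.79)Y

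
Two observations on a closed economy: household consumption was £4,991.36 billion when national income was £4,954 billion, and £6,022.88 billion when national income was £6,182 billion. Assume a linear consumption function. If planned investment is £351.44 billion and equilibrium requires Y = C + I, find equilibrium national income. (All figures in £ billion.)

Y = 7384

MPC = (6022.88 − 4991.36)/(6182 − 4954) = 1031.52/1228 = 0.84
a = 4991.36 − 0.84(4954) = 830
Equilibrium: Y = 830 + 0.84Y + 351.44
0.16Y = 1181.44, so Y = 1181.44/0.16 = 7384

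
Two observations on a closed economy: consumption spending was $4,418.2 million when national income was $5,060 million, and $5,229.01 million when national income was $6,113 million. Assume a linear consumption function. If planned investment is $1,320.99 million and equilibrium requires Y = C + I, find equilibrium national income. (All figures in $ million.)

Y = 8013

MPC = (5229.01 − 4418.2)/(6113 − 5060) = 810.81/1053 = 0.77
a = 4418.2 − 0.77(5060) = 522
Equilibrium: Y = 522 + 0.77Y + 1320.99
0.23Y = 1842.99, so Y = 1842.99/0.23 = 8013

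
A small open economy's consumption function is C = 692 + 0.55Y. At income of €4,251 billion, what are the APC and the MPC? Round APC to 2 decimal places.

MPC = 0.55 (the slope of the consumption function)
C = 692 + 0.55(4251) = 3030.05, so APC = 3030.05/4251 = 0.71

APC = 0.71; MPC = 0.55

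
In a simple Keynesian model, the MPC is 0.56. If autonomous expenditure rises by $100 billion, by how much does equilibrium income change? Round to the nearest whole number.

The multiplier is 1/(1 − MPC) = 1/0.44.
ΔY = 100/0.44 = 227.27 ≈ 227

ΔY ≈ 227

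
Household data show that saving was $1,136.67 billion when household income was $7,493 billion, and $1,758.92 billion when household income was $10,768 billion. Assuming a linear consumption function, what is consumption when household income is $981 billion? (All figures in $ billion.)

C = 1081.61

MPS = ΔS/ΔY = (1758.92 − 1136.67)/(10768 − 7493) = 622.25/3275 = 0.19
MPC = 1 − MPS = 0.81
Autonomous saving = 1136.67 − 0.19(7493) = -287, so a = 287
C = 287 + 0.81(981) = 287 + 794.61 = 1081.61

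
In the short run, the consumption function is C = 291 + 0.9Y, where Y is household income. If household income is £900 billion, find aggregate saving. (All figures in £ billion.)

C = 291 + 0.9(900) = 291 + 810 = 1101
S = Y − C = 900 − 1101 = -201

S = -201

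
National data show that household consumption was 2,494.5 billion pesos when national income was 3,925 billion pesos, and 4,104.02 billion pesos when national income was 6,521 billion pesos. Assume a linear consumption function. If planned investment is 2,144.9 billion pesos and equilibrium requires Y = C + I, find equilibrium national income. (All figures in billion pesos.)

Y = 5805

MPC = (4104.02 − 2494.5)/(6521 − 3925) = 1609.52/2596 = 0.62
a = 2494.5 − 0.62(3925) = 61
Equilibrium: Y = 61 + 0.62Y + 2144.9
0.38Y = 2205.9, so Y = 2205.9/0.38 = 5805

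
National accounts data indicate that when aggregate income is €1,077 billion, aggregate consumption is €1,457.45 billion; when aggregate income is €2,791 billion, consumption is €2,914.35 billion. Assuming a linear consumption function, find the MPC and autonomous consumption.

MPC = ΔC/ΔY = (2914.35 − 1457.45)/(2791 − 1077) = 1456.9/1714 = 0.85
a = C − MPC·Y = 1457.45 − 0.85(1077) = 1457.45 − 915.45 = 542

MPC = 0.85; a = 542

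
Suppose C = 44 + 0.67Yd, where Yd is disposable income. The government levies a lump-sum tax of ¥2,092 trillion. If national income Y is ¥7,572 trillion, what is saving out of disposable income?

Yd = Y − T = 7572 − 2092 = 5480
C = 44 + 0.67(5480) = 44 + 3671.6 = 3715.6
S = Yd − C = 5480 − 3715.6 = 1764.4

S = 1764.4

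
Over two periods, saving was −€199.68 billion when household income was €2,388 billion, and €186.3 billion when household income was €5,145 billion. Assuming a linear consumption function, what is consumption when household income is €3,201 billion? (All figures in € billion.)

MPS = ΔS/ΔY = (186.3 − (-199.68))/(5145 − 2388) = 385.98/2757 = 0.14
MPC = 1 − MPS = 0.86
Autonomous saving = -199.68 − 0.14(2388) = -534, so a = 534
C = 534 + 0.86(3201) = 534 + 2752.86 = 3286.86

C = 3286.86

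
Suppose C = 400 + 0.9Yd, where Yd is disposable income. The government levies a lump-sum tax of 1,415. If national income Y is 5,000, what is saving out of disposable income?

S = -41.5

Yd = Y − T = 5000 − 1415 = 3585
C = 400 + 0.9(3585) = 400 + 3226.5 = 3626.5
S = Yd − C = 3585 − 3626.5 = -41.5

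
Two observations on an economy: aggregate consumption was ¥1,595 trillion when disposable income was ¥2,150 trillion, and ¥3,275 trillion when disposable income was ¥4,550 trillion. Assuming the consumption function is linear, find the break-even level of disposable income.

Y = 300

MPC = (3275 − 1595)/(4550 − 2150) = 1680/2400 = 0.7
a = 1595 − 0.7(2150) = 1595 − 1505 = 90
Break-even: Y = a/(1−MPC) = 90/0.3 = 300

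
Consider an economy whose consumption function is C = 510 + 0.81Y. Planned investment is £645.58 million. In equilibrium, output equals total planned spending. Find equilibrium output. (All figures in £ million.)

Y = 6082

Y = C + I = 510 + 0.81Y + 645.58
Y − 0.81Y = 1155.58
0.19Y = 1155.58, so Y = 1155.58/0.19 = 6082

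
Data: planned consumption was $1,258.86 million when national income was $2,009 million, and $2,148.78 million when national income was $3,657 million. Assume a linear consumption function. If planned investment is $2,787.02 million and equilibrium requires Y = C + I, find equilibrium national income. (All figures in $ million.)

MPC = (2148.78 − 1258.86)/(3657 − 2009) = 889.92/1648 = 0.54
a = 1258.86 − 0.54(2009) = 174
Equilibrium: Y = 174 + 0.54Y + 2787.02
0.46Y = 2961.02, so Y = 2961.02/0.46 = 6437

Y = 6437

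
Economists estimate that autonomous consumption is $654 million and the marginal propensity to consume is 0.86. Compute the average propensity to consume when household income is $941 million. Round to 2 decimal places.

APC = 1.56

C = 654 + 0.86(941) = 1463.26
APC = C/Y = 1463.26/941 = 1.56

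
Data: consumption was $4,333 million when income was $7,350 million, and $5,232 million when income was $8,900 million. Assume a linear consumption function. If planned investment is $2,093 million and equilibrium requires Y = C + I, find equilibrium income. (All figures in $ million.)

Y = 5150

MPC = (5232 − 4333)/(8900 − 7350) = 899/1550 = 0.58
a = 4333 − 0.58(7350) = 70
Equilibrium: Y = 70 + 0.58Y + 2093
0.42Y = 2163, so Y = 2163/0.42 = 5150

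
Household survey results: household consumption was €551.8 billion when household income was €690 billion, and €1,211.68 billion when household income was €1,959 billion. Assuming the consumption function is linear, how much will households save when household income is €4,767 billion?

S = 2095.16

MPC = (1211.68 − 551.8)/(1959 − 690) = 659.88/1269 = 0.52
a = 551.8 − 0.52(690) = 551.8 − 358.8 = 193
C = 193 + 0.52(4767) = 2671.84
S = 4767 − 2671.84 = 2095.16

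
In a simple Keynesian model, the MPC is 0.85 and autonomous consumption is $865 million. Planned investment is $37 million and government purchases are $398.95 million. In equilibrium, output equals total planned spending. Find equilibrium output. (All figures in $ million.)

Y = C + I + G = 865 + 0.85Y + 37 + 398.95
Y − 0.85Y = 1300.95
0.15Y = 1300.95, so Y = 1300.95/0.15 = 8673

Y = 8673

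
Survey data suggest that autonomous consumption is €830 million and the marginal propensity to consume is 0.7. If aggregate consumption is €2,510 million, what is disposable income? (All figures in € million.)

Y = 2400

830 + 0.7Y = 2510
0.7Y = 1680, so Y = 1680/0.7 = 2400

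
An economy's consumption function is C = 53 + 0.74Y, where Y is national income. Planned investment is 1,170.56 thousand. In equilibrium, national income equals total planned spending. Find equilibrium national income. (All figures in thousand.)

Y = 4706

Y = C + I = 53 + 0.74Y + 1170.56
Y − 0.74Y = 1223.56
0.26Y = 1223.56, so Y = 1223.56/0.26 = 4706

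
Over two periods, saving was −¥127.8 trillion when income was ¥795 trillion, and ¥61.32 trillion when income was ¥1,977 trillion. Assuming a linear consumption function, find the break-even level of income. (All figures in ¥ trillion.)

Y = 1593.75

MPS = ΔS/ΔY = (61.32 − (-127.8))/(1977 − 795) = 189.12/1182 = 0.16
MPC = 1 − MPS = 0.84
From S(795) = -127.8: −a + 0.16(795) = -127.8, so a = 127.2 − (-127.8) = 255
Break-even (S = 0): Y = a/MPS = 255/0.16 = 1593.75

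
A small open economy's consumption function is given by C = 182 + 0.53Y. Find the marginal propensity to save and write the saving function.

MPS = 0.47; S = -182 + 0.47Y

MPS = 1 − MPC = 1 − 0.53 = 0.47
S = Y − C = -182 + 0.47Y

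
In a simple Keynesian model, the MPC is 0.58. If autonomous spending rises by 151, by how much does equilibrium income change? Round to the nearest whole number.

ΔY ≈ 360

The multiplier is 1/(1 − MPC) = 1/0.42.
ΔY = 151/0.42 = 359.52 ≈ 360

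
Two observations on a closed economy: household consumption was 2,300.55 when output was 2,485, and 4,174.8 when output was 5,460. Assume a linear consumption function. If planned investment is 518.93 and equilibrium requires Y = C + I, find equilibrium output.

MPC = (4174.8 − 2300.55)/(5460 − 2485) = 1874.25/2975 = 0.63
a = 2300.55 − 0.63(2485) = 735
Equilibrium: Y = 735 + 0.63Y + 518.93
0.37Y = 1253.93, so Y = 1253.93/0.37 = 3389

Y = 3389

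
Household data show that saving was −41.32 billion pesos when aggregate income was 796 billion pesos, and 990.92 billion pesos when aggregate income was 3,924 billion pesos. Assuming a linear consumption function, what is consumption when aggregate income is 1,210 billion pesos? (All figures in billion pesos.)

C = 1114.7

MPS = ΔS/ΔY = (990.92 − (-41.32))/(3924 − 796) = 1032.24/3128 = 0.33
MPC = 1 − MPS = 0.67
Autonomous saving = -41.32 − 0.33(796) = -304, so a = 304
C = 304 + 0.67(1210) = 304 + 810.7 = 1114.7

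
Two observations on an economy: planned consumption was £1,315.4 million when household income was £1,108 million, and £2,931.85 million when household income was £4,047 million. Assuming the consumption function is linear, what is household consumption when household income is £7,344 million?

MPC = (2931.85 − 1315.4)/(4047 − 1108) = 1616.45/2939 = 0.55
a = 1315.4 − 0.55(1108) = 1315.4 − 609.4 = 706
C = 706 + 0.55(7344) = 706 + 4039.2 = 4745.2

C = 4745.2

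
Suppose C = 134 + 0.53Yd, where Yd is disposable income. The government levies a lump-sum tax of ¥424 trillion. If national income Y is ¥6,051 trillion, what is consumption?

C = 3116.31

Yd = Y − T = 6051 − 424 = 5627
C = 134 + 0.53(5627) = 134 + 2982.31 = 3116.31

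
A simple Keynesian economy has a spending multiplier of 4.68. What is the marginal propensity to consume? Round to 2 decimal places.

k = 1/(1 − MPC), so 1 − MPC = 1/k = 1/4.68 = 0.2137
MPC = 1 − 0.2137 = 0.79

MPC = 0.79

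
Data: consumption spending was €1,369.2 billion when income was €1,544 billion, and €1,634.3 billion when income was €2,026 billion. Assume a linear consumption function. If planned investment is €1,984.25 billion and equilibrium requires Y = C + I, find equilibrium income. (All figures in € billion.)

MPC = (1634.3 − 1369.2)/(2026 − 1544) = 265.1/482 = 0.55
a = 1369.2 − 0.55(1544) = 520
Equilibrium: Y = 520 + 0.55Y + 1984.25
0.45Y = 2504.25, so Y = 2504.25/0.45 = 5565

Y = 5565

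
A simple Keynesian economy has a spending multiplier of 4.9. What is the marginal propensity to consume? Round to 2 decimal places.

k = 1/(1 − MPC), so 1 − MPC = 1/k = 1/4.9 = 0.2041
MPC = 1 − 0.2041 = 0.80

MPC = 0.80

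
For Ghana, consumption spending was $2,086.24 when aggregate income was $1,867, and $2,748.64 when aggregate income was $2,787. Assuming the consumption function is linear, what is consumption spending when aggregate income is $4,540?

MPC = (2748.64 − 2086.24)/(2787 − 1867) = 662.4/920 = 0.72
a = 2086.24 − 0.72(1867) = 2086.24 − 1344.24 = 742
C = 742 + 0.72(4540) = 742 + 3268.8 = 4010.8

C = 4010.8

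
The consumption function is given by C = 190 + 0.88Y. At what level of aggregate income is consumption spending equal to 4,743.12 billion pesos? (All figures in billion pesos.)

Y = 5174

190 + 0.88Y = 4743.12
0.88Y = 4553.12, so Y = 4553.12/0.88 = 5174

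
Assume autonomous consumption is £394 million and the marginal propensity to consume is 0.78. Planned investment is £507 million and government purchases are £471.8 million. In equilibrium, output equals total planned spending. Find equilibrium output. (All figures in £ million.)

Y = 6240

Y = C + I + G = 394 + 0.78Y + 507 + 471.8
Y − 0.78Y = 1372.8
0.22Y = 1372.8, so Y = 1372.8/0.22 = 6240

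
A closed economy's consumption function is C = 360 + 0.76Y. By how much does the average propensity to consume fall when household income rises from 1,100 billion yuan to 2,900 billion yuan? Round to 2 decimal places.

ΔAPC = 0.20

At Y = 1100: C = 360 + 0.76(1100) = 1196, APC = 1196/1100 = 1.087
At Y = 2900: C = 2564, APC = 2564/2900 = 0.884
Fall in APC = 1.087 − 0.884 = 0.203 ≈ 0.20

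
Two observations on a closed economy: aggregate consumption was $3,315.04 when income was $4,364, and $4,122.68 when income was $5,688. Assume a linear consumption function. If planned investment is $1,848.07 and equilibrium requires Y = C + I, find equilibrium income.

MPC = (4122.68 − 3315.04)/(5688 − 4364) = 807.64/1324 = 0.61
a = 3315.04 − 0.61(4364) = 653
Equilibrium: Y = 653 + 0.61Y + 1848.07
0.39Y = 2501.07, so Y = 2501.07/0.39 = 6413

Y = 6413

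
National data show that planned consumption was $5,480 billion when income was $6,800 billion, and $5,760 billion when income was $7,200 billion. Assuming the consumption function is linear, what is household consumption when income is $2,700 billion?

C = 2610

MPC = (5760 − 5480)/(7200 − 6800) = 280/400 = 0.7
a = 5480 − 0.7(6800) = 5480 − 4760 = 720
C = 720 + 0.7(2700) = 720 + 1890 = 2610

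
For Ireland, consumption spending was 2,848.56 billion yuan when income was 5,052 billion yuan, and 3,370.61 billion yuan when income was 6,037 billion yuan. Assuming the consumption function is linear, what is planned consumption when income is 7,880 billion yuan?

MPC = (3370.61 − 2848.56)/(6037 − 5052) = 522.05/985 = 0.53
a = 2848.56 − 0.53(5052) = 2848.56 − 2677.56 = 171
C = 171 + 0.53(7880) = 171 + 4176.4 = 4347.4

C = 4347.4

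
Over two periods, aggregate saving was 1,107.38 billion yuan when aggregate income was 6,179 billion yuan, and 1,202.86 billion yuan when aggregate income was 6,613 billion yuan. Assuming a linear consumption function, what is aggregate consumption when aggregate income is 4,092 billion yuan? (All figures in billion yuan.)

C = 3443.76

MPS = ΔS/ΔY = (1202.86 − 1107.38)/(6613 − 6179) = 95.48/434 = 0.22
MPC = 1 − MPS = 0.78
Autonomous saving = 1107.38 − 0.22(6179) = -252, so a = 252
C = 252 + 0.78(4092) = 252 + 3191.76 = 3443.76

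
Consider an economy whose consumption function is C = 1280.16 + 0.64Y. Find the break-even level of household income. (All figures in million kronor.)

At break-even, C = Y: 1280.16 + 0.64Y = Y
0.36Y = 1280.16, so Y = 1280.16/0.36 = 3556

Y = 3556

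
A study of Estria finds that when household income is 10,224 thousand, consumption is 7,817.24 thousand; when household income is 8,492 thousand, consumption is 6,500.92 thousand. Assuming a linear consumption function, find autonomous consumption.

a = 47

MPC = ΔC/ΔY = (7817.24 − 6500.92)/(10224 − 8492) = 1316.32/1732 = 0.76
a = C − MPC·Y = 6500.92 − 0.76(8492) = 6500.92 − 6453.92 = 47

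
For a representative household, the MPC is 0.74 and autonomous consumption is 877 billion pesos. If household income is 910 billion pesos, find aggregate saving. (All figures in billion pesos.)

C = 877 + 0.74(910) = 877 + 673.4 = 1550.4
S = Y − C = 910 − 1550.4 = -640.4

S = -640.4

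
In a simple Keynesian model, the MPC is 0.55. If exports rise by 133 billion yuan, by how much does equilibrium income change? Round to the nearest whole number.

ΔY ≈ 296

The multiplier is 1/(1 − MPC) = 1/0.45.
ΔY = 133/0.45 = 295.56 ≈ 296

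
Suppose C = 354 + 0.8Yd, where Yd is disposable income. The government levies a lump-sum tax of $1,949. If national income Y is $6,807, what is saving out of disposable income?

S = 617.6

Yd = Y − T = 6807 − 1949 = 4858
C = 354 + 0.8(4858) = 354 + 3886.4 = 4240.4
S = Yd − C = 4858 − 4240.4 = 617.6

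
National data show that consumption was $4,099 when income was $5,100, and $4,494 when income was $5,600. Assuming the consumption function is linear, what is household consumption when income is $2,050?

C = 1689.5

MPC = (4494 − 4099)/(5600 − 5100) = 395/500 = 0.79
a = 4099 − 0.79(5100) = 4099 − 4029 = 70
C = 70 + 0.79(2050) = 70 + 1619.5 = 1689.5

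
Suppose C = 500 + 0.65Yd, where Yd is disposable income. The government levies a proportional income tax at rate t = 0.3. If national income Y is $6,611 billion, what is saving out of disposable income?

Yd = (1 − 0.3)(6611) = 0.7(6611) = 4627.7
C = 500 + 0.65(4627.7) = 500 + 3008.005 = 3508.005
S = Yd − C = 4627.7 − 3508.005 = 1119.695

S = 1119.695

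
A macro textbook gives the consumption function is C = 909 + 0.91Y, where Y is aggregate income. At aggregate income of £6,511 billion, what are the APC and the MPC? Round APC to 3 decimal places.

MPC = 0.91 (the slope of the consumption function)
C = 909 + 0.91(6511) = 6834.01, so APC = 6834.01/6511 = 1.050

APC = 1.050; MPC = 0.91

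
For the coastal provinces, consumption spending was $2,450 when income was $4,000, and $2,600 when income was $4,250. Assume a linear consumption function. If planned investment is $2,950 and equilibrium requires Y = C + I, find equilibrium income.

Y = 7500

MPC = (2600 − 2450)/(4250 − 4000) = 150/250 = 0.6
a = 2450 − 0.6(4000) = 50
Equilibrium: Y = 50 + 0.6Y + 2950
0.4Y = 3000, so Y = 3000/0.4 = 7500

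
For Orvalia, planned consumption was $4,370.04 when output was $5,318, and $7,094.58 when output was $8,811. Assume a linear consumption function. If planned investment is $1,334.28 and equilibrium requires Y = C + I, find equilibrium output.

Y = 7074

MPC = (7094.58 − 4370.04)/(8811 − 5318) = 2724.54/3493 = 0.78
a = 4370.04 − 0.78(5318) = 222
Equilibrium: Y = 222 + 0.78Y + 1334.28
0.22Y = 1556.28, so Y = 1556.28/0.22 = 7074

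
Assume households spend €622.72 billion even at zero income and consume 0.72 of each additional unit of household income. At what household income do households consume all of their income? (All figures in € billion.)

At break-even, C = Y: 622.72 + 0.72Y = Y
0.28Y = 622.72, so Y = 622.72/0.28 = 2224

Y = 2224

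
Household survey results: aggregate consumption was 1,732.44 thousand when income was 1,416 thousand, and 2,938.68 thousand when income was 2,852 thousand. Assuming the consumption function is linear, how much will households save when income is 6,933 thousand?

S = 566.28

MPC = (2938.68 − 1732.44)/(2852 − 1416) = 1206.24/1436 = 0.84
a = 1732.44 − 0.84(1416) = 1732.44 − 1189.44 = 543
C = 543 + 0.84(6933) = 6366.72
S = 6933 − 6366.72 = 566.28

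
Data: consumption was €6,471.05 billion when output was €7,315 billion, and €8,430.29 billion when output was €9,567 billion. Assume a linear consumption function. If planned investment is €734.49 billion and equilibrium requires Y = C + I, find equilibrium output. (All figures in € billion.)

Y = 6473

MPC = (8430.29 − 6471.05)/(9567 − 7315) = 1959.24/2252 = 0.87
a = 6471.05 − 0.87(7315) = 107
Equilibrium: Y = 107 + 0.87Y + 734.49
0.13Y = 841.49, so Y = 841.49/0.13 = 6473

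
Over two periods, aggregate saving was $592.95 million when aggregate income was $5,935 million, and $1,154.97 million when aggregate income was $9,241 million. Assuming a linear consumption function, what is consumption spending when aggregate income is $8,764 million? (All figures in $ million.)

MPS = ΔS/ΔY = (1154.97 − 592.95)/(9241 − 5935) = 562.02/3306 = 0.17
MPC = 1 − MPS = 0.83
Autonomous saving = 592.95 − 0.17(5935) = -416, so a = 416
C = 416 + 0.83(8764) = 416 + 7274.12 = 7690.12

C = 7690.12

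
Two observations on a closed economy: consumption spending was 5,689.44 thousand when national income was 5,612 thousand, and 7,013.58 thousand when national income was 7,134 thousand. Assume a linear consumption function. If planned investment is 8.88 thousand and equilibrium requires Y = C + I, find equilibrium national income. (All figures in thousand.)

Y = 6276

MPC = (7013.58 − 5689.44)/(7134 − 5612) = 1324.14/1522 = 0.87
a = 5689.44 − 0.87(5612) = 807
Equilibrium: Y = 807 + 0.87Y + 8.88
0.13Y = 815.88, so Y = 815.88/0.13 = 6276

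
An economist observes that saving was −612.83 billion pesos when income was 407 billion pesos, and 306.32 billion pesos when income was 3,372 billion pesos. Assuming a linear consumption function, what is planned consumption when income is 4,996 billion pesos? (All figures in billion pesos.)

C = 4186.24

MPS = ΔS/ΔY = (306.32 − (-612.83))/(3372 − 407) = 919.15/2965 = 0.31
MPC = 1 − MPS = 0.69
Autonomous saving = -612.83 − 0.31(407) = -739, so a = 739
C = 739 + 0.69(4996) = 739 + 3447.24 = 4186.24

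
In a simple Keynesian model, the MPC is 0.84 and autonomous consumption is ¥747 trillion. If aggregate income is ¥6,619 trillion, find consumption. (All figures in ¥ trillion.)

C = 6306.96

C = 747 + 0.84(6619) = 747 + 5559.96 = 6306.96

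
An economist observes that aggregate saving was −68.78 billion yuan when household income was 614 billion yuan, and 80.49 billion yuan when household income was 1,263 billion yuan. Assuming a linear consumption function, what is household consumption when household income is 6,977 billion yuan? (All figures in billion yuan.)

MPS = ΔS/ΔY = (80.49 − (-68.78))/(1263 − 614) = 149.27/649 = 0.23
MPC = 1 − MPS = 0.77
Autonomous saving = -68.78 − 0.23(614) = -210, so a = 210
C = 210 + 0.77(6977) = 210 + 5372.29 = 5582.29

C = 5582.29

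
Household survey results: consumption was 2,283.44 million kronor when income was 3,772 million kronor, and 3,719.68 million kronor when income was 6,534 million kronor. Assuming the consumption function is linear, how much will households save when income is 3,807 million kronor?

S = 1505.36

MPC = (3719.68 − 2283.44)/(6534 − 3772) = 1436.24/2762 = 0.52
a = 2283.44 − 0.52(3772) = 2283.44 − 1961.44 = 322
C = 322 + 0.52(3807) = 2301.64
S = 3807 − 2301.64 = 1505.36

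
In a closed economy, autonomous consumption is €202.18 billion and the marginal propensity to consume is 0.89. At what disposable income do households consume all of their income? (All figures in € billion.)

Y = 1838

At break-even, C = Y: 202.18 + 0.89Y = Y
0.11Y = 202.18, so Y = 202.18/0.11 = 1838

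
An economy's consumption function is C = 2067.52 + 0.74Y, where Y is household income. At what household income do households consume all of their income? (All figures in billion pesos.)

At break-even, C = Y: 2067.52 + 0.74Y = Y
0.26Y = 2067.52, so Y = 2067.52/0.26 = 7952

Y = 7952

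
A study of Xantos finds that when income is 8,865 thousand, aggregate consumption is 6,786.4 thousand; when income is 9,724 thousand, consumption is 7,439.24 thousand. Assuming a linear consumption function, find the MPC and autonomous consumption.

MPC = ΔC/ΔY = (7439.24 − 6786.4)/(9724 − 8865) = 652.84/859 = 0.76
a = C − MPC·Y = 6786.4 − 0.76(8865) = 6786.4 − 6737.4 = 49

MPC = 0.76; a = 49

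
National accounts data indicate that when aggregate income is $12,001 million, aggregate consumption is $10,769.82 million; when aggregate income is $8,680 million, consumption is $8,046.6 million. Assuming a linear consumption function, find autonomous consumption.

a = 929

MPC = ΔC/ΔY = (10769.82 − 8046.6)/(12001 − 8680) = 2723.22/3321 = 0.82
a = C − MPC·Y = 8046.6 − 0.82(8680) = 8046.6 − 7117.6 = 929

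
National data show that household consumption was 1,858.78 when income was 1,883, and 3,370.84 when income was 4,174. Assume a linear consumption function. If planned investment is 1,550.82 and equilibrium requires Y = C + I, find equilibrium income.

Y = 6373

MPC = (3370.84 − 1858.78)/(4174 − 1883) = 1512.06/2291 = 0.66
a = 1858.78 − 0.66(1883) = 616
Equilibrium: Y = 616 + 0.66Y + 1550.82
0.34Y = 2166.82, so Y = 2166.82/0.34 = 6373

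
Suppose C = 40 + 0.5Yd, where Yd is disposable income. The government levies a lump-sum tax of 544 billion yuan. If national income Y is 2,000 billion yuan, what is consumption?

Yd = Y − T = 2000 − 544 = 1456
C = 40 + 0.5(1456) = 40 + 728 = 768

C = 768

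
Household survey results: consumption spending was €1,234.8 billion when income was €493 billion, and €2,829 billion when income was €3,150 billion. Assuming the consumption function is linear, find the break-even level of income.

Y = 2347.5

MPC = (2829 − 1234.8)/(3150 − 493) = 1594.2/2657 = 0.6
a = 1234.8 − 0.6(493) = 1234.8 − 295.8 = 939
Break-even: Y = a/(1−MPC) = 939/0.4 = 2347.5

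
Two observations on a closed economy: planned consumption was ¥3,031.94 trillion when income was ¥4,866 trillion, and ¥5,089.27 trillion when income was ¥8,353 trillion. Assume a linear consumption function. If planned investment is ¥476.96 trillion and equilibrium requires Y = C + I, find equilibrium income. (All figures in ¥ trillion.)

MPC = (5089.27 − 3031.94)/(8353 − 4866) = 2057.33/3487 = 0.59
a = 3031.94 − 0.59(4866) = 161
Equilibrium: Y = 161 + 0.59Y + 476.96
0.41Y = 637.96, so Y = 637.96/0.41 = 1556

Y = 1556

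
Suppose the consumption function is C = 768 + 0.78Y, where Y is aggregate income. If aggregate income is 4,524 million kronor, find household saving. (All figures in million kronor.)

S = 227.28

C = 768 + 0.78(4524) = 768 + 3528.72 = 4296.72
S = Y − C = 4524 − 4296.72 = 227.28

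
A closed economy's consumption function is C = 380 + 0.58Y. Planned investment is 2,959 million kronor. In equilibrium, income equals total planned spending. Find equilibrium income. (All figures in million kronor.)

Y = 7950

Y = C + I = 380 + 0.58Y + 2959
Y − 0.58Y = 3339
0.42Y = 3339, so Y = 3339/0.42 = 7950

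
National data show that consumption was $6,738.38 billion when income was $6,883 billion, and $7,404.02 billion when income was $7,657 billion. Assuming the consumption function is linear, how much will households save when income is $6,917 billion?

S = 149.38

MPC = (7404.02 − 6738.38)/(7657 − 6883) = 665.64/774 = 0.86
a = 6738.38 − 0.86(6883) = 6738.38 − 5919.38 = 819
C = 819 + 0.86(6917) = 6767.62
S = 6917 − 6767.62 = 149.38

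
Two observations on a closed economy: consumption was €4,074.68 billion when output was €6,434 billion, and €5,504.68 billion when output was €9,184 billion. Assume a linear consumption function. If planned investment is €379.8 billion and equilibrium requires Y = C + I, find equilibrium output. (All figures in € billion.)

MPC = (5504.68 − 4074.68)/(9184 − 6434) = 1430/2750 = 0.52
a = 4074.68 − 0.52(6434) = 729
Equilibrium: Y = 729 + 0.52Y + 379.8
0.48Y = 1108.8, so Y = 1108.8/0.48 = 2310

Y = 2310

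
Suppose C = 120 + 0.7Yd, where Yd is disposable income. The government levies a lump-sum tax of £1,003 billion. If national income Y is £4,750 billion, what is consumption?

C = 2742.9

Yd = Y − T = 4750 − 1003 = 3747
C = 120 + 0.7(3747) = 120 + 2622.9 = 2742.9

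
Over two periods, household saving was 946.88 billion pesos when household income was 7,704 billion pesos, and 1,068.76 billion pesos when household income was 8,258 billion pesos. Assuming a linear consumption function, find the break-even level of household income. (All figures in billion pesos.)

MPS = ΔS/ΔY = (1068.76 − 946.88)/(8258 − 7704) = 121.88/554 = 0.22
MPC = 1 − MPS = 0.78
From S(7704) = 946.88: −a + 0.22(7704) = 946.88, so a = 1694.88 − 946.88 = 748
Break-even (S = 0): Y = a/MPS = 748/0.22 = 3400

Y = 3400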